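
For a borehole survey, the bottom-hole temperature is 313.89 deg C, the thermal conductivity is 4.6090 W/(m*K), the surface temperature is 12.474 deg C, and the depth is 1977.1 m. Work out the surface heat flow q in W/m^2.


Step 1: grad = (T_d - T_surf)/d * 1000 = (313.89 - 12.474)/1977.1 * 1000 = 152.4536 deg C/km
Step 2: q = k * grad / 1000 = 4.609 * 152.4536 / 1000 = 0.70266 W/m^2
q = 0.70266 W/m^2


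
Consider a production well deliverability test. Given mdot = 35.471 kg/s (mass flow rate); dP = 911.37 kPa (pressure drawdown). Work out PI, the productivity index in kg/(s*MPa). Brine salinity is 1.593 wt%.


PI = mdot * 1000 / dP
PI = 35.471 * 1000 / 911.37
PI = 38.921 kg/(s*MPa)


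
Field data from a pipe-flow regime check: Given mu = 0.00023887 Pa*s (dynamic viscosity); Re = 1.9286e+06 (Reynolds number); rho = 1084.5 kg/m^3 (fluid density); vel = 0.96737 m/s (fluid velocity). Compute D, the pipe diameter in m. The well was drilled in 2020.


D = Re * mu / (rho * vel)
D = 1.9286e+06 * 0.00023887 / (1084.5 * 0.96737)
D = 0.43912 m


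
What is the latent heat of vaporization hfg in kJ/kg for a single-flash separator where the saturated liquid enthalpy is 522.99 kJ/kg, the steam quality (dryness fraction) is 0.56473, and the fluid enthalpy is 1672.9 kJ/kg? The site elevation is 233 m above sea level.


hfg = (h - hf) / x
hfg = (1672.9 - 522.99) / 0.56473
hfg = 2036.2 kJ/kg


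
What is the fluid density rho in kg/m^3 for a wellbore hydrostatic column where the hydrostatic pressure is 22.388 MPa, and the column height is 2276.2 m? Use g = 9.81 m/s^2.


rho = P * 1e6 / (g * h)
rho = 22.388 * 1e6 / (9.81 * 2276.2)
rho = 1002.6 kg/m^3


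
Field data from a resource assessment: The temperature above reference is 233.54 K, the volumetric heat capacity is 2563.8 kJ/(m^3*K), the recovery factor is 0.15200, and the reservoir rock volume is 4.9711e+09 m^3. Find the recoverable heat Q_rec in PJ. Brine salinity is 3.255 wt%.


Step 1: Q_s = Vr*rhoc*dT/1e12 = 4.9711e+09*2563.8*233.54/1e12 = 2976.445 PJ
Step 2: Q_rec = Q_s * RF = 2976.445 * 0.152 = 452.42 PJ
Q_rec = 452.42 PJ


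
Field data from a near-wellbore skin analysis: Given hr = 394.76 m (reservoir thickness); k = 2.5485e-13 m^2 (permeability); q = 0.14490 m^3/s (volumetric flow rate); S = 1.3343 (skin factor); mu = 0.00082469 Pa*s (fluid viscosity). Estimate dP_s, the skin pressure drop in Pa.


dP_s = S * q * mu / (2*pi*k*hr) / 1000
dP_s = 1.3343 * 0.14490 * 0.00082469 / (2*pi*2.5485e-13*394.76) / 1000
dP_s = 252.2406 kPa
Convert: 252.2406 kPa * 1000.0 = 2.5224e+05 Pa
dP_s = 2.5224e+05 Pa


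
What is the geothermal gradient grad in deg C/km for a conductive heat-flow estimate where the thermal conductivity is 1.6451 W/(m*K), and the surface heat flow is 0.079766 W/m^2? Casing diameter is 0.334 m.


grad = q * 1000 / k
grad = 0.079766 * 1000 / 1.6451
grad = 48.487 deg C/km


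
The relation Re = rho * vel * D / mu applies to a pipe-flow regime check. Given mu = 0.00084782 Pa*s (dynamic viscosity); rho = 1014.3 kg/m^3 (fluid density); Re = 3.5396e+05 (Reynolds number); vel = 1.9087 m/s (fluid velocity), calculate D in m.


D = Re * mu / (rho * vel)
D = 3.5396e+05 * 0.00084782 / (1014.3 * 1.9087)
D = 0.15501 m


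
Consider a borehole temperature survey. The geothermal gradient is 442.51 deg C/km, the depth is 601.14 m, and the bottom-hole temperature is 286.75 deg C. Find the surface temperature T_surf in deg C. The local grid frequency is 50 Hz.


T_surf = T_d - grad * d / 1000
T_surf = 286.75 - 442.51 * 601.14 / 1000
T_surf = 20.740 deg C


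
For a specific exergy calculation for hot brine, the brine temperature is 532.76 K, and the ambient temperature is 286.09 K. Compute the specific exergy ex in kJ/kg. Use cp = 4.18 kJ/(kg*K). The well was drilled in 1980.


ex = cp * ((T_b - T_0) - T_0 * ln(T_b/T_0))
ex = 4.18 * ((532.76 - 286.09) - 286.09 * ln(532.76/286.09))
ex = 287.54 kJ/kg


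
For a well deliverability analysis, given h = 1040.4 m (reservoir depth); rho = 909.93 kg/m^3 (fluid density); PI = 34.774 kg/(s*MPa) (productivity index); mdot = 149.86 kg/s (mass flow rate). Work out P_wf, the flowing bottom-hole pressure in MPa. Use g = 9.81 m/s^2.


Step 1: P_i = rho*g*h/1e6 = 909.93*9.81*1040.4/1e6 = 9.287040 MPa
Step 2: P_wf = P_i - mdot/PI = 9.287040 - 149.86/34.774 = 4.9775 MPa
P_wf = 4.9775 MPa


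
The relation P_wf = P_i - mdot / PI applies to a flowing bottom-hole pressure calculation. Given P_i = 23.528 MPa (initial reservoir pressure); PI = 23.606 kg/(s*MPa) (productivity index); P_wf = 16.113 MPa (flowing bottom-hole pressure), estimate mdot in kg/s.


mdot = (P_i - P_wf) * PI
mdot = (23.528 - 16.113) * 23.606
mdot = 175.04 kg/s


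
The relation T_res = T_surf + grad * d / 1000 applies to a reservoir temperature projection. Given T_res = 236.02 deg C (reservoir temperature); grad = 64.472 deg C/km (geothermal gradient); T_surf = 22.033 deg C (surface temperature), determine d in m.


d = (T_res - T_surf) / grad * 1000
d = (236.02 - 22.033) / 64.472 * 1000
d = 3319.1 m


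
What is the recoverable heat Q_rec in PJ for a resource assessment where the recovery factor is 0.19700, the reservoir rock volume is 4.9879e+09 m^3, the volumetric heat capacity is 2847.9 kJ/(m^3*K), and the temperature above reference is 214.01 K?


Step 1: Q_s = Vr*rhoc*dT/1e12 = 4.9879e+09*2847.9*214.01/1e12 = 3040.021 PJ
Step 2: Q_rec = Q_s * RF = 3040.021 * 0.197 = 598.88 PJ
Q_rec = 598.88 PJ


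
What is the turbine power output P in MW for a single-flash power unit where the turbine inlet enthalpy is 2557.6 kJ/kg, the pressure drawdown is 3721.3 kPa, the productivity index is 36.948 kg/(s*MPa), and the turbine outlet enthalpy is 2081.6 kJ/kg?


Step 1: mdot = PI * dP / 1000 = 36.948 * 3721.3 / 1000 = 137.4946 kg/s
Step 2: P = mdot*(h_in - h_out)/1000 = 137.4946*(2557.6 - 2081.6)/1000 = 65.447 MW
P = 65.447 MW


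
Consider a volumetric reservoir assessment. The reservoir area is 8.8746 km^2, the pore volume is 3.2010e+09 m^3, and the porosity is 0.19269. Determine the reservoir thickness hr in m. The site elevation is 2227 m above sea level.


hr = Vp / (A * 1e6 * phi)
hr = 3.2010e+09 / (8.8746 * 1e6 * 0.19269)
hr = 1871.9 m


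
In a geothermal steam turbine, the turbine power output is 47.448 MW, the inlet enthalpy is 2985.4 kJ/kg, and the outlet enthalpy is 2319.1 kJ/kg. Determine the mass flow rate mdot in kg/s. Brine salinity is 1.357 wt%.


mdot = P * 1000 / (h_in - h_out)
mdot = 47.448 * 1000 / (2985.4 - 2319.1)
mdot = 71.211 kg/s


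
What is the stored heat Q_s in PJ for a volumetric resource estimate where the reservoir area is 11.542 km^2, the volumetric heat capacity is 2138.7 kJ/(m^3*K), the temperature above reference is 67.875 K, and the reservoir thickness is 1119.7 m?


Step 1: Vr = A*1e6*hr = 11.542*1e6*1119.7 = 1.292358e+10 m^3
Step 2: Q_s = Vr*rhoc*dT/1e12 = 1.292358e+10*2138.7*67.875/1e12 = 1876.0 PJ
Q_s = 1876.0 PJ


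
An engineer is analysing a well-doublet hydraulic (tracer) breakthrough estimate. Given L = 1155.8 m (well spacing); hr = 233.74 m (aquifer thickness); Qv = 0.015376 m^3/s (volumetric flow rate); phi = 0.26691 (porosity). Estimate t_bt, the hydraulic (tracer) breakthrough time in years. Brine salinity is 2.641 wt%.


t_bt = pi * hr * phi * L^2 / (3 * Qv) / (365.25*86400)
t_bt = pi * 233.74 * 0.26691 * 1155.8^2 / (3 * 0.015376) / (365.25*86400)
t_bt = 179.86 years


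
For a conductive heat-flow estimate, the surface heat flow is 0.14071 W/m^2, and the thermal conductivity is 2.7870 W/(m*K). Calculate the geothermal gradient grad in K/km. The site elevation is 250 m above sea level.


grad = q * 1000 / k
grad = 0.14071 * 1000 / 2.7870
grad = 50.48798 deg C/km
Convert: 50.48798 deg C/km * 1.0 = 50.488 K/km
grad = 50.488 K/km


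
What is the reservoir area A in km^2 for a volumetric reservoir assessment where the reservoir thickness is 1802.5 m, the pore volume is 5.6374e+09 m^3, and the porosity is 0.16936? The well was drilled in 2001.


A = Vp / (1e6 * hr * phi)
A = 5.6374e+09 / (1e6 * 1802.5 * 0.16936)
A = 18.467 km^2


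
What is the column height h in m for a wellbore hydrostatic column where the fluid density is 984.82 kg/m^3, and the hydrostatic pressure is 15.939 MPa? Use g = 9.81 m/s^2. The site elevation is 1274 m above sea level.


h = P * 1e6 / (g * rho)
h = 15.939 * 1e6 / (9.81 * 984.82)
h = 1649.8 m


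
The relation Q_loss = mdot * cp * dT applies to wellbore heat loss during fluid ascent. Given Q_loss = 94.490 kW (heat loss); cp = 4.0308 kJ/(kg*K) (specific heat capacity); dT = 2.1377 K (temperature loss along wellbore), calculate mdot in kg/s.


mdot = Q_loss / (cp * dT)
mdot = 94.490 / (4.0308 * 2.1377)
mdot = 10.966 kg/s


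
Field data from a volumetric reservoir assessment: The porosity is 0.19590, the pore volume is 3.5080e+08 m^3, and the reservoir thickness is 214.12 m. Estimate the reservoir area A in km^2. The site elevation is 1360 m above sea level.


A = Vp / (1e6 * hr * phi)
A = 3.5080e+08 / (1e6 * 214.12 * 0.19590)
A = 8.3631 km^2


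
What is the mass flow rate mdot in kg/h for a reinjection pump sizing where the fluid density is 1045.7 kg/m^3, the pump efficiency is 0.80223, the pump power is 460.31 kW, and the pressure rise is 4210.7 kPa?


mdot = P_pump * rho * eta / dP
mdot = 460.31 * 1045.7 * 0.80223 / 4210.7
mdot = 91.70692 kg/s
Convert: 91.70692 kg/s * 3600.0 = 3.3014e+05 kg/h
mdot = 3.3014e+05 kg/h


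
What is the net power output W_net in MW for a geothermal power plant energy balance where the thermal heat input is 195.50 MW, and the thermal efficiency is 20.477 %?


W_net = eta / 100 * Q_in
W_net = 20.477 / 100 * 195.50
W_net = 40.033 MW


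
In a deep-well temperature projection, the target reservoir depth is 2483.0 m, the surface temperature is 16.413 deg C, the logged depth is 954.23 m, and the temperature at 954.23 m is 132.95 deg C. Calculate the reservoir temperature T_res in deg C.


Step 1: grad = (T_d1 - T_surf)/d1 * 1000 = (132.95 - 16.413)/954.23 * 1000 = 122.1267 deg C/km
Step 2: T_res = T_surf + grad*d2/1000 = 16.413 + 122.1267*2483.0/1000 = 319.65 deg C
T_res = 319.65 deg C


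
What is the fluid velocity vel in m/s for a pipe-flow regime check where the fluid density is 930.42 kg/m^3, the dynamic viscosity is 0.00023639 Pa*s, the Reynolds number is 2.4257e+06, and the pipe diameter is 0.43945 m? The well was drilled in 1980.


vel = Re * mu / (rho * D)
vel = 2.4257e+06 * 0.00023639 / (930.42 * 0.43945)
vel = 1.4024 m/s


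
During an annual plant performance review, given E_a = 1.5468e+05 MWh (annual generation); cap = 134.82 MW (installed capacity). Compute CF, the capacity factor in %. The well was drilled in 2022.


CF = E_a / (cap * 8760) * 100
CF = 1.5468e+05 / (134.82 * 8760) * 100
CF = 13.097 %


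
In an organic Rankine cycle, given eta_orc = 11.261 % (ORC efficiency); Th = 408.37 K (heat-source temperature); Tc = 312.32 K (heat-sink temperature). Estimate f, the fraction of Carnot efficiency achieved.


f = (eta_orc/100) / (1 - Tc/Th)
f = (11.261/100) / (1 - 312.32/408.37)
f = 0.47878


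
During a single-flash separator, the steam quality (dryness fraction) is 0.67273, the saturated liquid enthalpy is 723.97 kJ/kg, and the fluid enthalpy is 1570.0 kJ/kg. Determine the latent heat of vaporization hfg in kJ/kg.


hfg = (h - hf) / x
hfg = (1570.0 - 723.97) / 0.67273
hfg = 1257.6 kJ/kg


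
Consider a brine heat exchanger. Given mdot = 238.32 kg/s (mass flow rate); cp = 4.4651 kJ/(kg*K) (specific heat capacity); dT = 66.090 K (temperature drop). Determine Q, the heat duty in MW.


Q = mdot * cp * dT / 1000
Q = 238.32 * 4.4651 * 66.090 / 1000
Q = 70.328 MW


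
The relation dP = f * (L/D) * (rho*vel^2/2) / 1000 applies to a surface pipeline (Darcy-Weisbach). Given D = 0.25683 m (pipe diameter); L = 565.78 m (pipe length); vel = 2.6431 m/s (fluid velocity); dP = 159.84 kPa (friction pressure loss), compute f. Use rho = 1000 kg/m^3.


f = dP*1000 / ((L/D)*(rho*vel^2/2))
f = 159.84*1000 / ((565.78/0.25683)*(1000*2.6431^2/2))
f = 0.020772


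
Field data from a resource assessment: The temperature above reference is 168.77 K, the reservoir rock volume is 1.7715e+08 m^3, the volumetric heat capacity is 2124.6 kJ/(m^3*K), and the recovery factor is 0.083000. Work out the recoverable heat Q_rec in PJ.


Step 1: Q_s = Vr*rhoc*dT/1e12 = 1.7715e+08*2124.6*168.77/1e12 = 63.52045 PJ
Step 2: Q_rec = Q_s * RF = 63.52045 * 0.083 = 5.2722 PJ
Q_rec = 5.2722 PJ


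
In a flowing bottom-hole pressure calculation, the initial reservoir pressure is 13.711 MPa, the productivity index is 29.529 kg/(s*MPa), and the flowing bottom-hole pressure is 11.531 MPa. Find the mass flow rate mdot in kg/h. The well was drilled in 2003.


mdot = (P_i - P_wf) * PI
mdot = (13.711 - 11.531) * 29.529
mdot = 64.37322 kg/s
Convert: 64.37322 kg/s * 3600.0 = 2.3174e+05 kg/h
mdot = 2.3174e+05 kg/h


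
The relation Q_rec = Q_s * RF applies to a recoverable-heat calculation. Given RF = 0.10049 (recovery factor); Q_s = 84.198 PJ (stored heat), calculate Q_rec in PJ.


Q_rec = Q_s * RF
Q_rec = 84.198 * 0.10049
Q_rec = 8.4611 PJ


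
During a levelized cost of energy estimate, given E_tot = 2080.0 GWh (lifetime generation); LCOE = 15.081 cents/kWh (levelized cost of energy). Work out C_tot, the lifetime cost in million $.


C_tot = LCOE / 100 * E_tot
C_tot = 15.081 / 100 * 2080.0
C_tot = 313.68 million $


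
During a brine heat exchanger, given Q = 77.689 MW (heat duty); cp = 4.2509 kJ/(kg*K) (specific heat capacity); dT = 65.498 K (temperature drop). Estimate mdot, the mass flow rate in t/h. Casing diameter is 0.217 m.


mdot = Q * 1000 / (cp * dT)
mdot = 77.689 * 1000 / (4.2509 * 65.498)
mdot = 279.0298 kg/s
Convert: 279.0298 kg/s * 3.6 = 1004.5 t/h
mdot = 1004.5 t/h


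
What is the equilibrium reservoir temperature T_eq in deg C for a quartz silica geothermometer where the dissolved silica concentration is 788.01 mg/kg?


T_eq = 1309 / (5.19 - log10(SiO2)) - 273.15
T_eq = 1309 / (5.19 - log10(788.01)) - 273.15
T_eq = 297.60 deg C


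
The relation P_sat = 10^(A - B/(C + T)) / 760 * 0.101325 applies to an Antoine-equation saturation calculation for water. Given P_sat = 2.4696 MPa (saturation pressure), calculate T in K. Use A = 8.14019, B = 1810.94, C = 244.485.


T = B / (A - log10(P_sat * 760 / 0.101325)) - C
T = 1810.94 / (8.14019 - log10(2.4696 * 760 / 0.101325)) - 244.485
T = 223.1601 deg C
Convert to K: 223.1601 + 273.15 = 496.31 K
T = 496.31 K


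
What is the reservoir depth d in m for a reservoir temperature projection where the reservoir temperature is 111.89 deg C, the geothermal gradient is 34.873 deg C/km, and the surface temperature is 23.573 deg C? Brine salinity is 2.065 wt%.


d = (T_res - T_surf) / grad * 1000
d = (111.89 - 23.573) / 34.873 * 1000
d = 2532.5 m


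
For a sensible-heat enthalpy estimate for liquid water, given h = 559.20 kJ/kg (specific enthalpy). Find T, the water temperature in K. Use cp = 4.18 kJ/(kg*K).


T = h / cp
T = 559.20 / 4.18
T = 133.7799 deg C
Convert to K: 133.7799 + 273.15 = 406.93 K
T = 406.93 K


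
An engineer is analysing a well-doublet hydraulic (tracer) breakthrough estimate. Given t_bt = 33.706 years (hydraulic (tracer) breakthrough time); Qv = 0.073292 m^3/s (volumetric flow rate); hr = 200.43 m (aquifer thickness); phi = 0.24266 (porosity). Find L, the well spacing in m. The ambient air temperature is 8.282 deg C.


L = sqrt(t_bt*365.25*86400*3*Qv / (pi*hr*phi))
L = sqrt(33.706*365.25*86400*3*0.073292 / (pi*200.43*0.24266))
L = 1237.2 m


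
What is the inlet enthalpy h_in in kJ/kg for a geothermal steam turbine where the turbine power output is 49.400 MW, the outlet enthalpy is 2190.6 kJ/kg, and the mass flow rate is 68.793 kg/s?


h_in = h_out + P * 1000 / mdot
h_in = 2190.6 + 49.400 * 1000 / 68.793
h_in = 2908.7 kJ/kg


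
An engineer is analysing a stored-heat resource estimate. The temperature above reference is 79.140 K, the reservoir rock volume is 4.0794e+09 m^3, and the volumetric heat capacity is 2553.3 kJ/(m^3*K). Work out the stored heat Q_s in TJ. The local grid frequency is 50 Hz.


Q_s = Vr * rhoc * dT / 1e12
Q_s = 4.0794e+09 * 2553.3 * 79.140 / 1e12
Q_s = 824.3169 PJ
Convert: 824.3169 PJ * 1000.0 = 8.2432e+05 TJ
Q_s = 8.2432e+05 TJ


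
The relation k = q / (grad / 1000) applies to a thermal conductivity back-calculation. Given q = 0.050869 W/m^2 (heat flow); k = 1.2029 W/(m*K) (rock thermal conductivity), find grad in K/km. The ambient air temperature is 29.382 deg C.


grad = q / k * 1000
grad = 0.050869 / 1.2029 * 1000
grad = 42.28864 deg C/km
Convert: 42.28864 deg C/km * 1.0 = 42.289 K/km
grad = 42.289 K/km


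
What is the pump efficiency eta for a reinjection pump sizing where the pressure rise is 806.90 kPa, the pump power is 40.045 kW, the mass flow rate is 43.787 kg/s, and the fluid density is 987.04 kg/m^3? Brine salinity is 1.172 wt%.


eta = mdot * dP / (rho * P_pump)
eta = 43.787 * 806.90 / (987.04 * 40.045)
eta = 0.89389


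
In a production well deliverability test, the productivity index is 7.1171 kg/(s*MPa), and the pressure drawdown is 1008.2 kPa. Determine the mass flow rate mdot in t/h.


mdot = PI * dP / 1000
mdot = 7.1171 * 1008.2 / 1000
mdot = 7.175460 kg/s
Convert: 7.175460 kg/s * 3.6 = 25.832 t/h
mdot = 25.832 t/h


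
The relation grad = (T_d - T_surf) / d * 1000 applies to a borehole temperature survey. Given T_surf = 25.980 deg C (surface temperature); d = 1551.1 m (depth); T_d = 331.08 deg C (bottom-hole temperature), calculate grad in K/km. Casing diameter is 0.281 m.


grad = (T_d - T_surf) / d * 1000
grad = (331.08 - 25.980) / 1551.1 * 1000
grad = 196.6991 deg C/km
Convert: 196.6991 deg C/km * 1.0 = 196.70 K/km
grad = 196.70 K/km


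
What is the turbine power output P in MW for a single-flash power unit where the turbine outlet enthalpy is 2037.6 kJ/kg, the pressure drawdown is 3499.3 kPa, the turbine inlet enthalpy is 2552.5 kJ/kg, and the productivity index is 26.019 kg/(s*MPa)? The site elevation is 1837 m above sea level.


Step 1: mdot = PI * dP / 1000 = 26.019 * 3499.3 / 1000 = 91.04829 kg/s
Step 2: P = mdot*(h_in - h_out)/1000 = 91.04829*(2552.5 - 2037.6)/1000 = 46.881 MW
P = 46.881 MW


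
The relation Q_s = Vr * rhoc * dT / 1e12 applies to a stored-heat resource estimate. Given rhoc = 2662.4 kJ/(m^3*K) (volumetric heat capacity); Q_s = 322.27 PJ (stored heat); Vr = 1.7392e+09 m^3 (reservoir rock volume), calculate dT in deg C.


dT = Q_s * 1e12 / (Vr * rhoc)
dT = 322.27 * 1e12 / (1.7392e+09 * 2662.4)
dT = 69.59805 K
Convert (temperature difference, 1 K = 1 deg C): 69.59805 K = 69.59805 deg C
dT = 69.598 deg C


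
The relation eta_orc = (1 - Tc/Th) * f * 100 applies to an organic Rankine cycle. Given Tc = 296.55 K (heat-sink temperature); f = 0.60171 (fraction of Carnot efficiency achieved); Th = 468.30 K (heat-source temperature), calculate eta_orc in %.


eta_orc = (1 - Tc/Th) * f * 100
eta_orc = (1 - 296.55/468.30) * 0.60171 * 100
eta_orc = 22.068 %


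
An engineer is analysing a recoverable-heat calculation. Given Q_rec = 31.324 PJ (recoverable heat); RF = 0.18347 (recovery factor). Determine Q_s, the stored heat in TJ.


Q_s = Q_rec / RF
Q_s = 31.324 / 0.18347
Q_s = 170.7309 PJ
Convert: 170.7309 PJ * 1000.0 = 1.7073e+05 TJ
Q_s = 1.7073e+05 TJ


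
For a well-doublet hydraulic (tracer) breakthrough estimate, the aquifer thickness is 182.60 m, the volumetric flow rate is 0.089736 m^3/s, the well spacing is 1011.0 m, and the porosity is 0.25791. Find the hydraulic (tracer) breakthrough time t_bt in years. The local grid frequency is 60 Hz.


t_bt = pi * hr * phi * L^2 / (3 * Qv) / (365.25*86400)
t_bt = pi * 182.60 * 0.25791 * 1011.0^2 / (3 * 0.089736) / (365.25*86400)
t_bt = 17.800 years


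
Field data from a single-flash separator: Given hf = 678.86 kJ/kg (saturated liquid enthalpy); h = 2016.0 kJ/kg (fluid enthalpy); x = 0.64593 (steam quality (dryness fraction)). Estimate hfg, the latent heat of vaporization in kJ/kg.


hfg = (h - hf) / x
hfg = (2016.0 - 678.86) / 0.64593
hfg = 2070.1 kJ/kg


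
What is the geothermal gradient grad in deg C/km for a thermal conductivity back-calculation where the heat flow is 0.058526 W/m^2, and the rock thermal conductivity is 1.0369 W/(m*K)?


grad = q / k * 1000
grad = 0.058526 / 1.0369 * 1000
grad = 56.443 deg C/km


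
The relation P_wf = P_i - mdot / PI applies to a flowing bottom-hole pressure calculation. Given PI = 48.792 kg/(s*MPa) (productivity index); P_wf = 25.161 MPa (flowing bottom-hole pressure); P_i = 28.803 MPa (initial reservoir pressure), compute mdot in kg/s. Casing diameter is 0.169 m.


mdot = (P_i - P_wf) * PI
mdot = (28.803 - 25.161) * 48.792
mdot = 177.70 kg/s


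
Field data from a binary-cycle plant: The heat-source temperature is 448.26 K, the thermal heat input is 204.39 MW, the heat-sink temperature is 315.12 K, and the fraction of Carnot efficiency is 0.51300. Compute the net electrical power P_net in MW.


Step 1: eta = (1 - Tc/Th)*f = (1 - 315.12/448.26)*0.513 = 0.1523688
Step 2: P_net = eta * Q_in = 0.1523688 * 204.39 = 31.143 MW
P_net = 31.143 MW


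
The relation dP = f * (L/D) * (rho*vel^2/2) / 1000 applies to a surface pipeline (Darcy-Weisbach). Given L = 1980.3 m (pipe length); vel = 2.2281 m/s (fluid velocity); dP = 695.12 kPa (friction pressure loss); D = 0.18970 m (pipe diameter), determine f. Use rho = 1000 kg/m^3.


f = dP*1000 / ((L/D)*(rho*vel^2/2))
f = 695.12*1000 / ((1980.3/0.18970)*(1000*2.2281^2/2))
f = 0.026826


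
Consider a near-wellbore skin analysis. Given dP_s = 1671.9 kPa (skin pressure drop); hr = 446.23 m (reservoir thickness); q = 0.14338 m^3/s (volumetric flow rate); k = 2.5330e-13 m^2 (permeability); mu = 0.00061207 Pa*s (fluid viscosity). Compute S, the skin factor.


S = dP_s * 1000 * 2*pi*k*hr / (q*mu)
S = 1671.9 * 1000 * 2*pi*2.5330e-13*446.23 / (0.14338*0.00061207)
S = 13.530


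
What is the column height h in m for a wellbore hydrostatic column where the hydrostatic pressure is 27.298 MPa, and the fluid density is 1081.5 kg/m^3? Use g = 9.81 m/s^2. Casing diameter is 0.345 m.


h = P * 1e6 / (g * rho)
h = 27.298 * 1e6 / (9.81 * 1081.5)
h = 2573.0 m


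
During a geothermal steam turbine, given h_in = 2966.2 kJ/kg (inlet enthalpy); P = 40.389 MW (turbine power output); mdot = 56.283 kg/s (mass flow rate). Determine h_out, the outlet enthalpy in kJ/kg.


h_out = h_in - P * 1000 / mdot
h_out = 2966.2 - 40.389 * 1000 / 56.283
h_out = 2248.6 kJ/kg


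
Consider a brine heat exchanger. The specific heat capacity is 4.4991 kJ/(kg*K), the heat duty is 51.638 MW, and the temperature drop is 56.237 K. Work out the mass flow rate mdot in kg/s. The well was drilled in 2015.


mdot = Q * 1000 / (cp * dT)
mdot = 51.638 * 1000 / (4.4991 * 56.237)
mdot = 204.09 kg/s


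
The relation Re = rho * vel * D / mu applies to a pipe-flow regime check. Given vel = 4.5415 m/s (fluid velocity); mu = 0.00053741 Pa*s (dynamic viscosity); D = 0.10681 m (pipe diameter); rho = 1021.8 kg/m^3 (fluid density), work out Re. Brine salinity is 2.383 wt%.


Re = rho * vel * D / mu
Re = 1021.8 * 4.5415 * 0.10681 / 0.00053741
Re = 9.2230e+05


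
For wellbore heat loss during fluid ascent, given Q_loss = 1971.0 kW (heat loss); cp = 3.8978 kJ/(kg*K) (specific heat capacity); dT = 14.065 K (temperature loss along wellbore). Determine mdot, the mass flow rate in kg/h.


mdot = Q_loss / (cp * dT)
mdot = 1971.0 / (3.8978 * 14.065)
mdot = 35.95235 kg/s
Convert: 35.95235 kg/s * 3600.0 = 1.2943e+05 kg/h
mdot = 1.2943e+05 kg/h


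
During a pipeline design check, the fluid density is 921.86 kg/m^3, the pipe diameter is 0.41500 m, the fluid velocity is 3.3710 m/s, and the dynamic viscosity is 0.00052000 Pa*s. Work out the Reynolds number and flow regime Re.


Step 1: Re = rho*vel*D/mu = 921.86*3.371*0.415/0.00052 = 2.4801e+06
Step 2: Re = 2.4801e+06 > 4000, so flow is turbulent.
Re = 2.4801e+06 (turbulent)


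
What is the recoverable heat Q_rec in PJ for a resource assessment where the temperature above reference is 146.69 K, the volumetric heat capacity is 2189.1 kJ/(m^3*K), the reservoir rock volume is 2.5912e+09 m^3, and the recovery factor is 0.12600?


Step 1: Q_s = Vr*rhoc*dT/1e12 = 2.5912e+09*2189.1*146.69/1e12 = 832.0838 PJ
Step 2: Q_rec = Q_s * RF = 832.0838 * 0.126 = 104.84 PJ
Q_rec = 104.84 PJ


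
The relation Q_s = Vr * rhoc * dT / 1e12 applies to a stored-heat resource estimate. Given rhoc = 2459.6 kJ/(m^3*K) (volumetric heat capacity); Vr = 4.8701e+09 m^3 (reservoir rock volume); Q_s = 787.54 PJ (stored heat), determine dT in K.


dT = Q_s * 1e12 / (Vr * rhoc)
dT = 787.54 * 1e12 / (4.8701e+09 * 2459.6)
dT = 65.746 K


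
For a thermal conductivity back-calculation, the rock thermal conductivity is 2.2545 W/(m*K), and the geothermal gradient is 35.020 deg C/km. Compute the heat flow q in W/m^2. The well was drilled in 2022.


q = k * grad / 1000
q = 2.2545 * 35.020 / 1000
q = 0.078953 W/m^2


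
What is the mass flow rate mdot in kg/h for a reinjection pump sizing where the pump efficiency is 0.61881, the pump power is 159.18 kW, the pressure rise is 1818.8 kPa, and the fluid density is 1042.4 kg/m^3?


mdot = P_pump * rho * eta / dP
mdot = 159.18 * 1042.4 * 0.61881 / 1818.8
mdot = 56.45407 kg/s
Convert: 56.45407 kg/s * 3600.0 = 2.0323e+05 kg/h
mdot = 2.0323e+05 kg/h


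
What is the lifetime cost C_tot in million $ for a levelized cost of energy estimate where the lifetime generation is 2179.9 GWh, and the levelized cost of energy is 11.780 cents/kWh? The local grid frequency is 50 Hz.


C_tot = LCOE / 100 * E_tot
C_tot = 11.780 / 100 * 2179.9
C_tot = 256.79 million $


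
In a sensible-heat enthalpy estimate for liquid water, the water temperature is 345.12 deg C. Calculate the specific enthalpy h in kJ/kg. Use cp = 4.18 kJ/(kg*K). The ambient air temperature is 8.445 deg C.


h = cp * T
h = 4.18 * 345.12
h = 1442.6 kJ/kg


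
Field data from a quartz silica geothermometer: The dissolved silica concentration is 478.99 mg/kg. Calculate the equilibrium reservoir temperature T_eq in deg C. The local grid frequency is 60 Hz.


T_eq = 1309 / (5.19 - log10(SiO2)) - 273.15
T_eq = 1309 / (5.19 - log10(478.99)) - 273.15
T_eq = 248.43 deg C


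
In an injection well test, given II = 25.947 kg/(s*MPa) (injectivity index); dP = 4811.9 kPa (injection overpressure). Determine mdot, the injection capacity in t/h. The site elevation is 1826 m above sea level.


mdot = II * dP / 1000
mdot = 25.947 * 4811.9 / 1000
mdot = 124.8544 kg/s
Convert: 124.8544 kg/s * 3.6 = 449.48 t/h
mdot = 449.48 t/h


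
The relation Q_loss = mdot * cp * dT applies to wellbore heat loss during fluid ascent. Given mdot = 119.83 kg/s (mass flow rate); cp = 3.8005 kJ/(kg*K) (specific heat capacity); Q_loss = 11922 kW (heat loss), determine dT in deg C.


dT = Q_loss / (mdot * cp)
dT = 11922 / (119.83 * 3.8005)
dT = 26.17838 K
Convert (temperature difference, 1 K = 1 deg C): 26.17838 K = 26.17838 deg C
dT = 26.178 deg C


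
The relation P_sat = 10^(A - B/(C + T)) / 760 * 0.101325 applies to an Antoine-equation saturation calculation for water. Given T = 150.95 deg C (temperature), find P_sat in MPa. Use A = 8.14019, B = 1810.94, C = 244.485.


P_sat = 10^(A - B/(C + T)) / 760 * 0.101325
P_sat = 10^(8.14019 - 1810.94/(244.485 + 150.95)) / 760 * 0.101325
P_sat = 0.48471 MPa


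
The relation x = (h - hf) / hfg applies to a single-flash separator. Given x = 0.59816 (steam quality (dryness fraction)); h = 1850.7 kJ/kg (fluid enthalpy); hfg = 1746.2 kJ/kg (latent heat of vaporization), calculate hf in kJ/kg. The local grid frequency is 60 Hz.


hf = h - x * hfg
hf = 1850.7 - 0.59816 * 1746.2
hf = 806.19 kJ/kg


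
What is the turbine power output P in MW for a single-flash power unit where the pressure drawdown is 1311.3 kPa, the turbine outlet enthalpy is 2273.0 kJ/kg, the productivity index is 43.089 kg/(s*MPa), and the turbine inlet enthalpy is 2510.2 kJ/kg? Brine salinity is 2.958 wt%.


Step 1: mdot = PI * dP / 1000 = 43.089 * 1311.3 / 1000 = 56.50261 kg/s
Step 2: P = mdot*(h_in - h_out)/1000 = 56.50261*(2510.2 - 2273.0)/1000 = 13.402 MW
P = 13.402 MW


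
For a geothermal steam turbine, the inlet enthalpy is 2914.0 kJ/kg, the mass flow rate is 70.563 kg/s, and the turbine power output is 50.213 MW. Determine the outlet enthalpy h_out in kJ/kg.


h_out = h_in - P * 1000 / mdot
h_out = 2914.0 - 50.213 * 1000 / 70.563
h_out = 2202.4 kJ/kg


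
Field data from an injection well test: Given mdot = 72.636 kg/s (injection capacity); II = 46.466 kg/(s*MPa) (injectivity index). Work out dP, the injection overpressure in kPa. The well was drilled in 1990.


dP = mdot * 1000 / II
dP = 72.636 * 1000 / 46.466
dP = 1563.2 kPa


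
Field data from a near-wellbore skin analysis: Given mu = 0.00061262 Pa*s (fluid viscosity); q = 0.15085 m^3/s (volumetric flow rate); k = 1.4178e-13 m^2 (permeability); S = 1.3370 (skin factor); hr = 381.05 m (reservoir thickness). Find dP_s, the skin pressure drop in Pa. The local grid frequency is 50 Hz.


dP_s = S * q * mu / (2*pi*k*hr) / 1000
dP_s = 1.3370 * 0.15085 * 0.00061262 / (2*pi*1.4178e-13*381.05) / 1000
dP_s = 363.9914 kPa
Convert: 363.9914 kPa * 1000.0 = 3.6399e+05 Pa
dP_s = 3.6399e+05 Pa


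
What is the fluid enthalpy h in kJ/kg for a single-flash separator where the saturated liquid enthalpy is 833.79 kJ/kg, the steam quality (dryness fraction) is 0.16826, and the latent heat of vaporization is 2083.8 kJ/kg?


h = hf + x * hfg
h = 833.79 + 0.16826 * 2083.8
h = 1184.4 kJ/kg


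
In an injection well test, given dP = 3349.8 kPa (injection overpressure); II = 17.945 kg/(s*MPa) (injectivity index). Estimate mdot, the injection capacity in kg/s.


mdot = II * dP / 1000
mdot = 17.945 * 3349.8 / 1000
mdot = 60.112 kg/s


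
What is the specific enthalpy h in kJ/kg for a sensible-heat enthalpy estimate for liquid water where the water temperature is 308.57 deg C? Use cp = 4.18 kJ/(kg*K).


h = cp * T
h = 4.18 * 308.57
h = 1289.8 kJ/kg


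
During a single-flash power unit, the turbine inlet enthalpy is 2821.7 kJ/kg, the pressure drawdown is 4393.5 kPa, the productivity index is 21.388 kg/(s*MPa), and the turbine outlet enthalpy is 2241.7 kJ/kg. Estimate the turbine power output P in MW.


Step 1: mdot = PI * dP / 1000 = 21.388 * 4393.5 / 1000 = 93.96818 kg/s
Step 2: P = mdot*(h_in - h_out)/1000 = 93.96818*(2821.7 - 2241.7)/1000 = 54.502 MW
P = 54.502 MW


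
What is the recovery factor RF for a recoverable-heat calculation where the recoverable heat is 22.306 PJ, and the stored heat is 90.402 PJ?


RF = Q_rec / Q_s
RF = 22.306 / 90.402
RF = 0.24674


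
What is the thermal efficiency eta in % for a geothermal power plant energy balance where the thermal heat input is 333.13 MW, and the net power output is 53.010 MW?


eta = W_net / Q_in * 100
eta = 53.010 / 333.13 * 100
eta = 15.913 %


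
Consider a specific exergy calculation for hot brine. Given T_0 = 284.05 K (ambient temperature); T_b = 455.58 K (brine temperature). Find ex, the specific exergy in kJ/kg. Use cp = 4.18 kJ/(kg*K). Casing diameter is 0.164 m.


ex = cp * ((T_b - T_0) - T_0 * ln(T_b/T_0))
ex = 4.18 * ((455.58 - 284.05) - 284.05 * ln(455.58/284.05))
ex = 156.08 kJ/kg


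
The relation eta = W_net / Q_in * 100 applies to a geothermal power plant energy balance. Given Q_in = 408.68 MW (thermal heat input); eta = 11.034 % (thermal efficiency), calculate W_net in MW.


W_net = eta / 100 * Q_in
W_net = 11.034 / 100 * 408.68
W_net = 45.094 MW


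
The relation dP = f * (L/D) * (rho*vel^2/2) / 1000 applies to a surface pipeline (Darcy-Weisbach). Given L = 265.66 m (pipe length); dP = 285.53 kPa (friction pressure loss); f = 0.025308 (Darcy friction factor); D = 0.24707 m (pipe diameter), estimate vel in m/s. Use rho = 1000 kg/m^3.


vel = sqrt(dP*1000*2*D / (f*L*rho))
vel = sqrt(285.53*1000*2*0.24707 / (0.025308*265.66*1000))
vel = 4.5810 m/s


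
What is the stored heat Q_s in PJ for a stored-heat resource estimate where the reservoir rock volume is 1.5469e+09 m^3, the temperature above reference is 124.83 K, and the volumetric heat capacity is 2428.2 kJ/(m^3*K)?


Q_s = Vr * rhoc * dT / 1e12
Q_s = 1.5469e+09 * 2428.2 * 124.83 / 1e12
Q_s = 468.88 PJ


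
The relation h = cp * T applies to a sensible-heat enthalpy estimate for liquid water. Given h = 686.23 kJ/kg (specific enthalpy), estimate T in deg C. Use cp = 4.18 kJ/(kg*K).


T = h / cp
T = 686.23 / 4.18
T = 164.17 deg C


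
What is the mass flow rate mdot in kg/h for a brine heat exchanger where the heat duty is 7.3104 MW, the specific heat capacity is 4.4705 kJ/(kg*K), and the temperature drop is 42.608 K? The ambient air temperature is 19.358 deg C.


mdot = Q * 1000 / (cp * dT)
mdot = 7.3104 * 1000 / (4.4705 * 42.608)
mdot = 38.37902 kg/s
Convert: 38.37902 kg/s * 3600.0 = 1.3816e+05 kg/h
mdot = 1.3816e+05 kg/h


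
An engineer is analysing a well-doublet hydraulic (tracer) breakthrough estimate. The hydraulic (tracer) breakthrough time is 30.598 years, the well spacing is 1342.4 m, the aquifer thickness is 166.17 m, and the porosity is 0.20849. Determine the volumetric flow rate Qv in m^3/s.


Qv = pi*hr*phi*L^2 / (3*t_bt*365.25*86400)
Qv = pi*166.17*0.20849*1342.4^2 / (3*30.598*365.25*86400)
Qv = 0.067707 m^3/s


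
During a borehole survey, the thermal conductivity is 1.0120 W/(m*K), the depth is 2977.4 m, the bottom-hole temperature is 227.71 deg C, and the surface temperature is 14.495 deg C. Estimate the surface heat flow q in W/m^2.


Step 1: grad = (T_d - T_surf)/d * 1000 = (227.71 - 14.495)/2977.4 * 1000 = 71.61114 deg C/km
Step 2: q = k * grad / 1000 = 1.012 * 71.61114 / 1000 = 0.072470 W/m^2
q = 0.072470 W/m^2


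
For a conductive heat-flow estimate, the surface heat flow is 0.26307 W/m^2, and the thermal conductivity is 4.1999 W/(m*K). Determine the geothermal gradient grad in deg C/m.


grad = q * 1000 / k
grad = 0.26307 * 1000 / 4.1999
grad = 62.63721 deg C/km
Convert: 62.63721 deg C/km * 0.001 = 0.062637 deg C/m
grad = 0.062637 deg C/m


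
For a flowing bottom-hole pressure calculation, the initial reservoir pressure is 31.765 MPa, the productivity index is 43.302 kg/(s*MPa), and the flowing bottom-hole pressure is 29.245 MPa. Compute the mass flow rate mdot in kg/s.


mdot = (P_i - P_wf) * PI
mdot = (31.765 - 29.245) * 43.302
mdot = 109.12 kg/s


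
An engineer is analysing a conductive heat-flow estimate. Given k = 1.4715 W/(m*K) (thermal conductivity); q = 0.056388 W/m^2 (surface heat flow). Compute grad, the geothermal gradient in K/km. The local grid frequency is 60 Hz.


grad = q * 1000 / k
grad = 0.056388 * 1000 / 1.4715
grad = 38.32008 deg C/km
Convert: 38.32008 deg C/km * 1.0 = 38.320 K/km
grad = 38.320 K/km


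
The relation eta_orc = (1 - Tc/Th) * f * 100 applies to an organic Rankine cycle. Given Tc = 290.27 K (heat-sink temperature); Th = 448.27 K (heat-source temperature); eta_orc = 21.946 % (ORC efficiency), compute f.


f = (eta_orc/100) / (1 - Tc/Th)
f = (21.946/100) / (1 - 290.27/448.27)
f = 0.62264


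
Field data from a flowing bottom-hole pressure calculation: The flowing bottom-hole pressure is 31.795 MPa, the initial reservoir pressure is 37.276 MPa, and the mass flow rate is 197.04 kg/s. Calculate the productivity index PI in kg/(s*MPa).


PI = mdot / (P_i - P_wf)
PI = 197.04 / (37.276 - 31.795)
PI = 35.950 kg/(s*MPa)


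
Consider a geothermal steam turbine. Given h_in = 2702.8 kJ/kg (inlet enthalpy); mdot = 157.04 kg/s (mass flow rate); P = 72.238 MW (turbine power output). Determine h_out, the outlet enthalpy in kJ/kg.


h_out = h_in - P * 1000 / mdot
h_out = 2702.8 - 72.238 * 1000 / 157.04
h_out = 2242.8 kJ/kg


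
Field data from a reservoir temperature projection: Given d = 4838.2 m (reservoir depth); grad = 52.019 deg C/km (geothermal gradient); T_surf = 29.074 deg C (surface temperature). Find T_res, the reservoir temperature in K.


T_res = T_surf + grad * d / 1000
T_res = 29.074 + 52.019 * 4838.2 / 1000
T_res = 280.7523 deg C
Convert to K: 280.7523 + 273.15 = 553.90 K
T_res = 553.90 K


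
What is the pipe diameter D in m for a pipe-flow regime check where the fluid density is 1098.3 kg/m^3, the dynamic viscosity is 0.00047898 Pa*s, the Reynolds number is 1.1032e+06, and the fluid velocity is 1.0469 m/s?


D = Re * mu / (rho * vel)
D = 1.1032e+06 * 0.00047898 / (1098.3 * 1.0469)
D = 0.45956 m


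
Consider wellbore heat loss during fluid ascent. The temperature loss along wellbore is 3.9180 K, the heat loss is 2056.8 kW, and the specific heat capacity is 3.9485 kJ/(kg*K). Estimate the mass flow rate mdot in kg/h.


mdot = Q_loss / (cp * dT)
mdot = 2056.8 / (3.9485 * 3.9180)
mdot = 132.9522 kg/s
Convert: 132.9522 kg/s * 3600.0 = 4.7863e+05 kg/h
mdot = 4.7863e+05 kg/h


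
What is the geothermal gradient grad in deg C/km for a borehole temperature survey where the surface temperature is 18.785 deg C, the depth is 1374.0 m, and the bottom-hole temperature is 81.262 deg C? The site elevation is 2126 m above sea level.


grad = (T_d - T_surf) / d * 1000
grad = (81.262 - 18.785) / 1374.0 * 1000
grad = 45.471 deg C/km


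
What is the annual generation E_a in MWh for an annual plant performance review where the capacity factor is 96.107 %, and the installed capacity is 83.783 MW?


E_a = CF / 100 * cap * 8760
E_a = 96.107 / 100 * 83.783 * 8760
E_a = 7.0537e+05 MWh


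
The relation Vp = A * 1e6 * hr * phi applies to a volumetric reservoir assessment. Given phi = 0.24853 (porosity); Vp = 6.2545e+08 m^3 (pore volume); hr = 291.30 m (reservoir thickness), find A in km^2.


A = Vp / (1e6 * hr * phi)
A = 6.2545e+08 / (1e6 * 291.30 * 0.24853)
A = 8.6392 km^2


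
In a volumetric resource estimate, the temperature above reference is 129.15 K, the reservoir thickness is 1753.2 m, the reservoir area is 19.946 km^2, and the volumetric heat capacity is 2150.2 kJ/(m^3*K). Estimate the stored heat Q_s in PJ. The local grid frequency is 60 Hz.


Step 1: Vr = A*1e6*hr = 19.946*1e6*1753.2 = 3.496933e+10 m^3
Step 2: Q_s = Vr*rhoc*dT/1e12 = 3.496933e+10*2150.2*129.15/1e12 = 9710.9 PJ
Q_s = 9710.9 PJ


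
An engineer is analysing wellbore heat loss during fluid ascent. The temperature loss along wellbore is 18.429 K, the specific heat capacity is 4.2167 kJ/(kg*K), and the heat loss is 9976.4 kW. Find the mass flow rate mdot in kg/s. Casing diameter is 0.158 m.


mdot = Q_loss / (cp * dT)
mdot = 9976.4 / (4.2167 * 18.429)
mdot = 128.38 kg/s


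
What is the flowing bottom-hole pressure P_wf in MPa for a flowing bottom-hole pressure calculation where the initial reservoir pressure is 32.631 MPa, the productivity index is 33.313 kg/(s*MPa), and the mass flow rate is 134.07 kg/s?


P_wf = P_i - mdot / PI
P_wf = 32.631 - 134.07 / 33.313
P_wf = 28.606 MPa


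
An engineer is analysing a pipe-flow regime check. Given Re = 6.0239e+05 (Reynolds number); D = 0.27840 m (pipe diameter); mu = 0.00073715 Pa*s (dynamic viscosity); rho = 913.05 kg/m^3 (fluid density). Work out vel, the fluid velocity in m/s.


vel = Re * mu / (rho * D)
vel = 6.0239e+05 * 0.00073715 / (913.05 * 0.27840)
vel = 1.7469 m/s


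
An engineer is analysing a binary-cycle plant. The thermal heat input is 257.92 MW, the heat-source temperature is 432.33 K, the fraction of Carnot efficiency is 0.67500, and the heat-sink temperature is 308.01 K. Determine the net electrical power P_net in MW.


Step 1: eta = (1 - Tc/Th)*f = (1 - 308.01/432.33)*0.675 = 0.1941017
Step 2: P_net = eta * Q_in = 0.1941017 * 257.92 = 50.063 MW
P_net = 50.063 MW


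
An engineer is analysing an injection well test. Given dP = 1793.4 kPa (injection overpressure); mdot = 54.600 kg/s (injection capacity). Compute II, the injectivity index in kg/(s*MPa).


II = mdot * 1000 / dP
II = 54.600 * 1000 / 1793.4
II = 30.445 kg/(s*MPa)
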